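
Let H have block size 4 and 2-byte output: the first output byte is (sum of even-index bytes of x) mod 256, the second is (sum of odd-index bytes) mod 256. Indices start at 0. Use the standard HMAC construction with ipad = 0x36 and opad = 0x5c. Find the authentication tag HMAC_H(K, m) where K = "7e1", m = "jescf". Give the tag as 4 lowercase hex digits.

23e6

Key "7e1" = 37 65 31 is 3 bytes ≤ B = 4; zero-pad to 4 bytes: K' = 37 65 31 00.
K' ⊕ ipad = 01 53 07 36.  K' ⊕ opad = 6b 39 6d 5c.
Inner input = (K'⊕ipad) ∥ m = 01 53 07 36 ∥ 6a 65 73 63 66.
Inner hash: even-index sum = 331 mod 256 = 75; odd-index sum = 337 mod 256 = 81 → 4b 51.
Outer input = (K'⊕opad) ∥ inner = 6b 39 6d 5c ∥ 4b 51.
Outer hash (tag): even-index sum = 291 mod 256 = 35; odd-index sum = 230 mod 256 = 230 → 23 e6.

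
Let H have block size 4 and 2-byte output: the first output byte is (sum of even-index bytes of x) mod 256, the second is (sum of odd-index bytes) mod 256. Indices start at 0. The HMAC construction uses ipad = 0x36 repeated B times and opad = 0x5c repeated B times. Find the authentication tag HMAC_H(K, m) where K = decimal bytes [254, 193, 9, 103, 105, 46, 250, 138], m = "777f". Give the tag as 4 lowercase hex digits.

Key decimal bytes [254, 193, 9, 103, 105, 46, 250, 138] = fe c1 09 67 69 2e fa 8a is 8 bytes > B = 4, so hash it first: H(key) = 6a e0, then zero-pad to 4 bytes: K' = 6a e0 00 00.
K' ⊕ ipad = 5c d6 36 36.  K' ⊕ opad = 36 bc 5c 5c.
Inner input = (K'⊕ipad) ∥ m = 5c d6 36 36 ∥ 37 37 37 66.
Inner hash: even-index sum = 256 mod 256 = 0; odd-index sum = 425 mod 256 = 169 → 00 a9.
Outer input = (K'⊕opad) ∥ inner = 36 bc 5c 5c ∥ 00 a9.
Outer hash (tag): even-index sum = 146 mod 256 = 146; odd-index sum = 449 mod 256 = 193 → 92 c1.

92c1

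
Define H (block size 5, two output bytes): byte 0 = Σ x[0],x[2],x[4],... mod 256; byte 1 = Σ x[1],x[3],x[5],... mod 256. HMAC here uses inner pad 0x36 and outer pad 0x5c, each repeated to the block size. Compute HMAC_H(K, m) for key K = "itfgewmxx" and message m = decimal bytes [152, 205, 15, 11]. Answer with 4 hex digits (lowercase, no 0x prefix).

Key "itfgewmxx" = 69 74 66 67 65 77 6d 78 78 is 9 bytes > B = 5, so hash it first: H(key) = 19 ca, then zero-pad to 5 bytes: K' = 19 ca 00 00 00.
K' ⊕ ipad = 2f fc 36 36 36.  K' ⊕ opad = 45 96 5c 5c 5c.
Inner input = (K'⊕ipad) ∥ m = 2f fc 36 36 36 ∥ 98 cd 0f 0b.
Inner hash: even-index sum = 371 mod 256 = 115; odd-index sum = 473 mod 256 = 217 → 73 d9.
Outer input = (K'⊕opad) ∥ inner = 45 96 5c 5c 5c ∥ 73 d9.
Outer hash (tag): even-index sum = 470 mod 256 = 214; odd-index sum = 357 mod 256 = 101 → d6 65.

d665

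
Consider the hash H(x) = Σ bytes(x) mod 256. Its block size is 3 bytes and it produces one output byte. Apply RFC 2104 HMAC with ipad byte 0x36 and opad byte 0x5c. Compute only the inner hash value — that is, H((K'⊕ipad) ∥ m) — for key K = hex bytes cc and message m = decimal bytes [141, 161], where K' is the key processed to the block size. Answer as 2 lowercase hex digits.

Key hex bytes cc is 1 byte ≤ B = 3; zero-pad to 3 bytes: K' = cc 00 00.
K' ⊕ ipad = fa 36 36.
Inner input = fa 36 36 ∥ 8d a1.
Inner hash: sum = 250+54+54+141+161 = 660; mod 256 = 148 → 94.

94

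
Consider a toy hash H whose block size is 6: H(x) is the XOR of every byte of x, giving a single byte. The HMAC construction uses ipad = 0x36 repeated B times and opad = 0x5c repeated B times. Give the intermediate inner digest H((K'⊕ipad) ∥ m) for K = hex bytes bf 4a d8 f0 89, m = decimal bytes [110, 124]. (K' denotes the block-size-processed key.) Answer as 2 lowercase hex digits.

46

Key hex bytes bf 4a d8 f0 89 is 5 bytes ≤ B = 6; zero-pad to 6 bytes: K' = bf 4a d8 f0 89 00.
K' ⊕ ipad = 89 7c ee c6 bf 36.
Inner input = 89 7c ee c6 bf 36 ∥ 6e 7c.
Inner hash: XOR 89⊕7c⊕ee⊕c6⊕bf⊕36⊕6e⊕7c = 46.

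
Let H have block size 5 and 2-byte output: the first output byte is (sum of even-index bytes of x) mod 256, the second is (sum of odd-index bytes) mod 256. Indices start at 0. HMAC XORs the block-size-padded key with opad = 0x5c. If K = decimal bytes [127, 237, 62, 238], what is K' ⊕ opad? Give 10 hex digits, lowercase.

23b162b25c

Key decimal bytes [127, 237, 62, 238] = 7f ed 3e ee is 4 bytes ≤ B = 5; zero-pad to 5 bytes: K' = 7f ed 3e ee 00.
XOR each byte with 0x5c: 7f⊕5c=23, ed⊕5c=b1, 3e⊕5c=62, ee⊕5c=b2, 00⊕5c=5c.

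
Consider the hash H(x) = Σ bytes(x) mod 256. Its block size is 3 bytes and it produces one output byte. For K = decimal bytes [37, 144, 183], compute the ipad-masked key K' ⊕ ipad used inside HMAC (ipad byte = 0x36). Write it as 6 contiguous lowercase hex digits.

13a681

Key decimal bytes [37, 144, 183] = 25 90 b7 is exactly B = 3 bytes: K' = 25 90 b7.
XOR each byte with 0x36: 25⊕36=13, 90⊕36=a6, b7⊕36=81.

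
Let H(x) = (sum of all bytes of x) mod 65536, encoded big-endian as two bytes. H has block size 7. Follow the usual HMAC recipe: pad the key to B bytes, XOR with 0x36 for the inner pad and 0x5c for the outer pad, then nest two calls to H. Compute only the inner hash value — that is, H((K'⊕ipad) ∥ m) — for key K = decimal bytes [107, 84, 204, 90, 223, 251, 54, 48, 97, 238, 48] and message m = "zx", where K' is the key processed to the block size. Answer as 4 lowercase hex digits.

02c5

Key decimal bytes [107, 84, 204, 90, 223, 251, 54, 48, 97, 238, 48] = 6b 54 cc 5a df fb 36 30 61 ee 30 is 11 bytes > B = 7, so hash it first: H(key) = 05 a4, then zero-pad to 7 bytes: K' = 05 a4 00 00 00 00 00.
K' ⊕ ipad = 33 92 36 36 36 36 36.
Inner input = 33 92 36 36 36 36 36 ∥ 7a 78.
Inner hash: sum = 51+146+54+54+54+54+54+122+120 = 709 → 02 c5.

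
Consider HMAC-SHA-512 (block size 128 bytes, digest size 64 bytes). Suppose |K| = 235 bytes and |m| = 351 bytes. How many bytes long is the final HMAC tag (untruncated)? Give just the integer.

The tag is one SHA-512 digest: 64 bytes.

64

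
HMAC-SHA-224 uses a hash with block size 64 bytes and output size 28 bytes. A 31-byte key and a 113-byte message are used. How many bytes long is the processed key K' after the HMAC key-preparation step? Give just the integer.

64

Key is 31 ≤ 64 bytes, zero-padded: |K'| = 64.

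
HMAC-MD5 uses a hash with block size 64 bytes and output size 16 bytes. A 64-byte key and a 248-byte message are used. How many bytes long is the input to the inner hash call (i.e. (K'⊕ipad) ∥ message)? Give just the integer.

Key is 64 ≤ 64 bytes, zero-padded: |K'| = 64.
Inner input = (K'⊕ipad) ∥ m → 64 + 248 = 312 bytes.

312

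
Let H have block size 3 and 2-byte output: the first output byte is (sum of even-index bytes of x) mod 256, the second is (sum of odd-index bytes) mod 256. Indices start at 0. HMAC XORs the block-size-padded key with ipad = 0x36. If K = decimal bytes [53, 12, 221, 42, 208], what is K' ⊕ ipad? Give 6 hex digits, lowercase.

d40036

Key decimal bytes [53, 12, 221, 42, 208] = 35 0c dd 2a d0 is 5 bytes > B = 3, so hash it first: H(key) = e2 36, then zero-pad to 3 bytes: K' = e2 36 00.
XOR each byte with 0x36: e2⊕36=d4, 36⊕36=00, 00⊕36=36.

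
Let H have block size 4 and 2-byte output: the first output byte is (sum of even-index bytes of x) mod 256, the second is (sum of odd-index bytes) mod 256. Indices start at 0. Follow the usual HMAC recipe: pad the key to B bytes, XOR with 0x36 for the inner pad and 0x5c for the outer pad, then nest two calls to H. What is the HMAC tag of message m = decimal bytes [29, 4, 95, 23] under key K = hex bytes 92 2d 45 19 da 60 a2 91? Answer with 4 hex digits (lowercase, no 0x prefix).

8219

Key hex bytes 92 2d 45 19 da 60 a2 91 is 8 bytes > B = 4, so hash it first: H(key) = 53 37, then zero-pad to 4 bytes: K' = 53 37 00 00.
K' ⊕ ipad = 65 01 36 36.  K' ⊕ opad = 0f 6b 5c 5c.
Inner input = (K'⊕ipad) ∥ m = 65 01 36 36 ∥ 1d 04 5f 17.
Inner hash: even-index sum = 279 mod 256 = 23; odd-index sum = 82 mod 256 = 82 → 17 52.
Outer input = (K'⊕opad) ∥ inner = 0f 6b 5c 5c ∥ 17 52.
Outer hash (tag): even-index sum = 130 mod 256 = 130; odd-index sum = 281 mod 256 = 25 → 82 19.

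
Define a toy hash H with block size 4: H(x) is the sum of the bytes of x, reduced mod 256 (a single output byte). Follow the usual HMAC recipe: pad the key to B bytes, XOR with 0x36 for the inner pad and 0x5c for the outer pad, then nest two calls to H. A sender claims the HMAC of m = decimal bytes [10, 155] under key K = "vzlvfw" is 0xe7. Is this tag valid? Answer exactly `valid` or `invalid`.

valid

Key "vzlvfw" = 76 7a 6c 76 66 77 is 6 bytes > B = 4, so hash it first: H(key) = af, then zero-pad to 4 bytes: K' = af 00 00 00.
K' ⊕ ipad = 99 36 36 36; K' ⊕ opad = f3 5c 5c 5c.
Inner hash: sum = 153+54+54+54+10+155 = 480; mod 256 = 224 → e0.
Outer hash (recomputed tag): sum = 243+92+92+92+224 = 743; mod 256 = 231 → e7.
Recomputed tag = e7; claimed = e7 → match.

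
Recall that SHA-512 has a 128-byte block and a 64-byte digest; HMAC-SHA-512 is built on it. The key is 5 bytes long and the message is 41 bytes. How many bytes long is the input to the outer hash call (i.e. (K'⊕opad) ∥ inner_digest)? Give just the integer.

Key is 5 ≤ 128 bytes, zero-padded: |K'| = 128.
Outer input = (K'⊕opad) ∥ H(inner) → 128 + 64 = 192 bytes.

192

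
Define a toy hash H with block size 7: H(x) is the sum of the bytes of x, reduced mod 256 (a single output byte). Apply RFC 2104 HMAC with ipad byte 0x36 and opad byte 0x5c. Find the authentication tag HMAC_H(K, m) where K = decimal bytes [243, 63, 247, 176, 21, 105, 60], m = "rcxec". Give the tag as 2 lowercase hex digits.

3d

Key decimal bytes [243, 63, 247, 176, 21, 105, 60] = f3 3f f7 b0 15 69 3c is exactly B = 7 bytes: K' = f3 3f f7 b0 15 69 3c.
K' ⊕ ipad = c5 09 c1 86 23 5f 0a.  K' ⊕ opad = af 63 ab ec 49 35 60.
Inner input = (K'⊕ipad) ∥ m = c5 09 c1 86 23 5f 0a ∥ 72 63 78 65 63.
Inner hash: sum = 197+9+193+134+35+95+10+114+99+120+101+99 = 1206; mod 256 = 182 → b6.
Outer input = (K'⊕opad) ∥ inner = af 63 ab ec 49 35 60 ∥ b6.
Outer hash (tag): sum = 175+99+171+236+73+53+96+182 = 1085; mod 256 = 61 → 3d.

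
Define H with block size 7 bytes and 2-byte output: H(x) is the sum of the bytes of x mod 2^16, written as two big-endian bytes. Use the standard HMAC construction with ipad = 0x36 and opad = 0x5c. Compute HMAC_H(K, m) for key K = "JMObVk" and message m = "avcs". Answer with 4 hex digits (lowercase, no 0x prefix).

017d

Key "JMObVk" = 4a 4d 4f 62 56 6b is 6 bytes ≤ B = 7; zero-pad to 7 bytes: K' = 4a 4d 4f 62 56 6b 00.
K' ⊕ ipad = 7c 7b 79 54 60 5d 36.  K' ⊕ opad = 16 11 13 3e 0a 37 5c.
Inner input = (K'⊕ipad) ∥ m = 7c 7b 79 54 60 5d 36 ∥ 61 76 63 73.
Inner hash: sum = 124+123+121+84+96+93+54+97+118+99+115 = 1124 → 04 64.
Outer input = (K'⊕opad) ∥ inner = 16 11 13 3e 0a 37 5c ∥ 04 64.
Outer hash (tag): sum = 22+17+19+62+10+55+92+4+100 = 381 → 01 7d.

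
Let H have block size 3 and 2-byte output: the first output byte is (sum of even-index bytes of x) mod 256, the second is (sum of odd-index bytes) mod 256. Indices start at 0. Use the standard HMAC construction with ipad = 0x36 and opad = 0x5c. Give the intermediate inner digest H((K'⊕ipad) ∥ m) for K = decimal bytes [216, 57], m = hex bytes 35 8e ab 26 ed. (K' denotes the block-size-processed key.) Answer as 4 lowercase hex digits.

d8dc

Key decimal bytes [216, 57] = d8 39 is 2 bytes ≤ B = 3; zero-pad to 3 bytes: K' = d8 39 00.
K' ⊕ ipad = ee 0f 36.
Inner input = ee 0f 36 ∥ 35 8e ab 26 ed.
Inner hash: even-index sum = 472 mod 256 = 216; odd-index sum = 476 mod 256 = 220 → d8 dc.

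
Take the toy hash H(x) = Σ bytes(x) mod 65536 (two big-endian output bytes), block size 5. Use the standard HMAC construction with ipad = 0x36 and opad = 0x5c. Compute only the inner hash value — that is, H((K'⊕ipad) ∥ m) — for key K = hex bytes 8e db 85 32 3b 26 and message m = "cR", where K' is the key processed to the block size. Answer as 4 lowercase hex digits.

Key hex bytes 8e db 85 32 3b 26 is 6 bytes > B = 5, so hash it first: H(key) = 02 81, then zero-pad to 5 bytes: K' = 02 81 00 00 00.
K' ⊕ ipad = 34 b7 36 36 36.
Inner input = 34 b7 36 36 36 ∥ 63 52.
Inner hash: sum = 52+183+54+54+54+99+82 = 578 → 02 42.

0242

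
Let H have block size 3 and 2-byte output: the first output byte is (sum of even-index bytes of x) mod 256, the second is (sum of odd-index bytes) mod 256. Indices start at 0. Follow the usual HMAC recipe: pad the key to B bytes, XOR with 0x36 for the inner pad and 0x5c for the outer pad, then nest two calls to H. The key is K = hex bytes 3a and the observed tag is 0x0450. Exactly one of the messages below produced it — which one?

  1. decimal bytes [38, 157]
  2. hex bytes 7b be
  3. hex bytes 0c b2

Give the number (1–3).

3

Key hex bytes 3a is 1 byte ≤ B = 3; zero-pad to 3 bytes: K' = 3a 00 00.
K' ⊕ ipad = 0c 36 36; K' ⊕ opad = 66 5c 5c.
m1: inner = H(0c 36 36 26 9d) = df 5c; tag = H(66 5c 5c df 5c) = 1e3b
m2: inner = H(0c 36 36 7b be) = 00 b1; tag = H(66 5c 5c 00 b1) = 735c
m3: inner = H(0c 36 36 0c b2) = f4 42; tag = H(66 5c 5c f4 42) = 0450 ← matches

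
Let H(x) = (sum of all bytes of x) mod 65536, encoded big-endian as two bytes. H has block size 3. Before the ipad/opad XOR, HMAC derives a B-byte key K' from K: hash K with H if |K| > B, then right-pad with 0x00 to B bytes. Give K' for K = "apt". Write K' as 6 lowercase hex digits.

Key "apt" = 61 70 74 is exactly B = 3 bytes: K' = 61 70 74.

617074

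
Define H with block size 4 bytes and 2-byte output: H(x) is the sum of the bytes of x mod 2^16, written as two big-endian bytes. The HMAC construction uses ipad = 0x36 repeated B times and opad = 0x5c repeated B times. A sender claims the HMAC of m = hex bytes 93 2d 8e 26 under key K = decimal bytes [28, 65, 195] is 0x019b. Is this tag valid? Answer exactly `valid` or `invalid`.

Key decimal bytes [28, 65, 195] = 1c 41 c3 is 3 bytes ≤ B = 4; zero-pad to 4 bytes: K' = 1c 41 c3 00.
K' ⊕ ipad = 2a 77 f5 36; K' ⊕ opad = 40 1d 9f 5c.
Inner hash: sum = 42+119+245+54+147+45+142+38 = 832 → 03 40.
Outer hash (recomputed tag): sum = 64+29+159+92+3+64 = 411 → 01 9b.
Recomputed tag = 019b; claimed = 019b → match.

valid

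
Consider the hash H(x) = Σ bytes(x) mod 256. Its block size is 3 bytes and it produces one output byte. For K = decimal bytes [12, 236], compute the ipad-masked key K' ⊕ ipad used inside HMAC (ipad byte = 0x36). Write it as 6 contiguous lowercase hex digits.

Key decimal bytes [12, 236] = 0c ec is 2 bytes ≤ B = 3; zero-pad to 3 bytes: K' = 0c ec 00.
XOR each byte with 0x36: 0c⊕36=3a, ec⊕36=da, 00⊕36=36.

3ada36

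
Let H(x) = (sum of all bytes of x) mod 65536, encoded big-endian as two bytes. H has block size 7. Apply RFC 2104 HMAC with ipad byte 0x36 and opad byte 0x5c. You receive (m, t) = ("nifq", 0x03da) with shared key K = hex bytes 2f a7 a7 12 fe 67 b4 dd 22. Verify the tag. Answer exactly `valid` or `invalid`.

Key hex bytes 2f a7 a7 12 fe 67 b4 dd 22 is 9 bytes > B = 7, so hash it first: H(key) = 04 a7, then zero-pad to 7 bytes: K' = 04 a7 00 00 00 00 00.
K' ⊕ ipad = 32 91 36 36 36 36 36; K' ⊕ opad = 58 fb 5c 5c 5c 5c 5c.
Inner hash: sum = 50+145+54+54+54+54+54+110+105+102+113 = 895 → 03 7f.
Outer hash (recomputed tag): sum = 88+251+92+92+92+92+92+3+127 = 929 → 03 a1.
Recomputed tag = 03a1; claimed = 03da → mismatch.

invalid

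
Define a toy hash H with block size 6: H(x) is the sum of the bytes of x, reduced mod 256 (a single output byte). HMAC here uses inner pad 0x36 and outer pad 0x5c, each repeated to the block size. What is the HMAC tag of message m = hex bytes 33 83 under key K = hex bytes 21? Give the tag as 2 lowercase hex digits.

24

Key hex bytes 21 is 1 byte ≤ B = 6; zero-pad to 6 bytes: K' = 21 00 00 00 00 00.
K' ⊕ ipad = 17 36 36 36 36 36.  K' ⊕ opad = 7d 5c 5c 5c 5c 5c.
Inner input = (K'⊕ipad) ∥ m = 17 36 36 36 36 36 ∥ 33 83.
Inner hash: sum = 23+54+54+54+54+54+51+131 = 475; mod 256 = 219 → db.
Outer input = (K'⊕opad) ∥ inner = 7d 5c 5c 5c 5c 5c ∥ db.
Outer hash (tag): sum = 125+92+92+92+92+92+219 = 804; mod 256 = 36 → 24.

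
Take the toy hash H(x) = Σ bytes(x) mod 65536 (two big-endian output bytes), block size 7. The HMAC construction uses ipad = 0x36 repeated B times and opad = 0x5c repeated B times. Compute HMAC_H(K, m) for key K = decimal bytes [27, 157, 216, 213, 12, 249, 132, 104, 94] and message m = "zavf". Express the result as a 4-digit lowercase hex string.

0388

Key decimal bytes [27, 157, 216, 213, 12, 249, 132, 104, 94] = 1b 9d d8 d5 0c f9 84 68 5e is 9 bytes > B = 7, so hash it first: H(key) = 04 b4, then zero-pad to 7 bytes: K' = 04 b4 00 00 00 00 00.
K' ⊕ ipad = 32 82 36 36 36 36 36.  K' ⊕ opad = 58 e8 5c 5c 5c 5c 5c.
Inner input = (K'⊕ipad) ∥ m = 32 82 36 36 36 36 36 ∥ 7a 61 76 66.
Inner hash: sum = 50+130+54+54+54+54+54+122+97+118+102 = 889 → 03 79.
Outer input = (K'⊕opad) ∥ inner = 58 e8 5c 5c 5c 5c 5c ∥ 03 79.
Outer hash (tag): sum = 88+232+92+92+92+92+92+3+121 = 904 → 03 88.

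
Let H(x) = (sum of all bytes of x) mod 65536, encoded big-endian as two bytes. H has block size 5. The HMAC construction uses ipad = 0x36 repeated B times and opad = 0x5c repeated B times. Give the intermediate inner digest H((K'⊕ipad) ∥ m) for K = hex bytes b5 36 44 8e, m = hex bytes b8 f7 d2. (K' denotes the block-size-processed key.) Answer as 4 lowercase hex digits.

0464

Key hex bytes b5 36 44 8e is 4 bytes ≤ B = 5; zero-pad to 5 bytes: K' = b5 36 44 8e 00.
K' ⊕ ipad = 83 00 72 b8 36.
Inner input = 83 00 72 b8 36 ∥ b8 f7 d2.
Inner hash: sum = 131+0+114+184+54+184+247+210 = 1124 → 04 64.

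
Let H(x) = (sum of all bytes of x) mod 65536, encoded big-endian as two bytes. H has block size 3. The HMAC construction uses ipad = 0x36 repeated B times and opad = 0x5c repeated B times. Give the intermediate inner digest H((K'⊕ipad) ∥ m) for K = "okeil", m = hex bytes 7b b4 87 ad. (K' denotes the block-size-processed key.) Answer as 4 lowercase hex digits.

02ef

Key "okeil" = 6f 6b 65 69 6c is 5 bytes > B = 3, so hash it first: H(key) = 02 14, then zero-pad to 3 bytes: K' = 02 14 00.
K' ⊕ ipad = 34 22 36.
Inner input = 34 22 36 ∥ 7b b4 87 ad.
Inner hash: sum = 52+34+54+123+180+135+173 = 751 → 02 ef.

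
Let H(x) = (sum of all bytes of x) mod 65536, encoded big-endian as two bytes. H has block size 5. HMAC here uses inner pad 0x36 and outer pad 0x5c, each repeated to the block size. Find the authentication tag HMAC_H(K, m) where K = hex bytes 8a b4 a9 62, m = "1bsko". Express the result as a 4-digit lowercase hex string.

Key hex bytes 8a b4 a9 62 is 4 bytes ≤ B = 5; zero-pad to 5 bytes: K' = 8a b4 a9 62 00.
K' ⊕ ipad = bc 82 9f 54 36.  K' ⊕ opad = d6 e8 f5 3e 5c.
Inner input = (K'⊕ipad) ∥ m = bc 82 9f 54 36 ∥ 31 62 73 6b 6f.
Inner hash: sum = 188+130+159+84+54+49+98+115+107+111 = 1095 → 04 47.
Outer input = (K'⊕opad) ∥ inner = d6 e8 f5 3e 5c ∥ 04 47.
Outer hash (tag): sum = 214+232+245+62+92+4+71 = 920 → 03 98.

0398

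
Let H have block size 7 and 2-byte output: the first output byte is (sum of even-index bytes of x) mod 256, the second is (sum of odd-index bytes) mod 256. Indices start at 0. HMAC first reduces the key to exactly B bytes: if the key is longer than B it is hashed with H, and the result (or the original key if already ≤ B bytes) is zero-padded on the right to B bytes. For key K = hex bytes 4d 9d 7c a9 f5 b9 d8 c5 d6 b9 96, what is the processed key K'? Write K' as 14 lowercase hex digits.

|K| = 11 > B = 7, so first hash the key.
H(K): even-index sum = 1026 mod 256 = 2; odd-index sum = 893 mod 256 = 125 → 02 7d.
Zero-pad H(K) = 02 7d to 7 bytes: K' = 02 7d 00 00 00 00 00.

027d0000000000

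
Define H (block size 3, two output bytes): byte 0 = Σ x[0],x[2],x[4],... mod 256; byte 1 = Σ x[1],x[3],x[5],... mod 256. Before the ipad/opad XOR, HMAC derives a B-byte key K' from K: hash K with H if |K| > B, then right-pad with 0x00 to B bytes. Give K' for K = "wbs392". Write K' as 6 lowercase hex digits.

23c700

|K| = 6 > B = 3, so first hash the key.
H(K): even-index sum = 291 mod 256 = 35; odd-index sum = 199 mod 256 = 199 → 23 c7.
Zero-pad H(K) = 23 c7 to 3 bytes: K' = 23 c7 00.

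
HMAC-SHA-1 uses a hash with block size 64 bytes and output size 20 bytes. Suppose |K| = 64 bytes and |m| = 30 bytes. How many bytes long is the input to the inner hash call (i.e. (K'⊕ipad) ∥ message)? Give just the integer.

94

Key is 64 ≤ 64 bytes, zero-padded: |K'| = 64.
Inner input = (K'⊕ipad) ∥ m → 64 + 30 = 94 bytes.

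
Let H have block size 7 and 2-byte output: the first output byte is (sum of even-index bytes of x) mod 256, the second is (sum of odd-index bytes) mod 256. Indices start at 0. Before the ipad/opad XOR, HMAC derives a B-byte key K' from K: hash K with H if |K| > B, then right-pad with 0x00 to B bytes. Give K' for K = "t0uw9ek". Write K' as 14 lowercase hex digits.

Key "t0uw9ek" = 74 30 75 77 39 65 6b is exactly B = 7 bytes: K' = 74 30 75 77 39 65 6b.

7430757739656b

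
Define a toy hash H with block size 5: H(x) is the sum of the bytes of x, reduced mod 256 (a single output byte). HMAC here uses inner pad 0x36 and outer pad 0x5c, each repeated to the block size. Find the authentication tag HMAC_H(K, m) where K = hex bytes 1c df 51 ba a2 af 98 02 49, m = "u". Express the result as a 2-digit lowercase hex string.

2f

Key hex bytes 1c df 51 ba a2 af 98 02 49 is 9 bytes > B = 5, so hash it first: H(key) = 3a, then zero-pad to 5 bytes: K' = 3a 00 00 00 00.
K' ⊕ ipad = 0c 36 36 36 36.  K' ⊕ opad = 66 5c 5c 5c 5c.
Inner input = (K'⊕ipad) ∥ m = 0c 36 36 36 36 ∥ 75.
Inner hash: sum = 12+54+54+54+54+117 = 345; mod 256 = 89 → 59.
Outer input = (K'⊕opad) ∥ inner = 66 5c 5c 5c 5c ∥ 59.
Outer hash (tag): sum = 102+92+92+92+92+89 = 559; mod 256 = 47 → 2f.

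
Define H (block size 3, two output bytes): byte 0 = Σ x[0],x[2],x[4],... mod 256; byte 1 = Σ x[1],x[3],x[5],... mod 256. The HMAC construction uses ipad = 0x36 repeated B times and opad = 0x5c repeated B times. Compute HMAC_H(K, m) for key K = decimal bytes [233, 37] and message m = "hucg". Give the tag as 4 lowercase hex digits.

Key decimal bytes [233, 37] = e9 25 is 2 bytes ≤ B = 3; zero-pad to 3 bytes: K' = e9 25 00.
K' ⊕ ipad = df 13 36.  K' ⊕ opad = b5 79 5c.
Inner input = (K'⊕ipad) ∥ m = df 13 36 ∥ 68 75 63 67.
Inner hash: even-index sum = 497 mod 256 = 241; odd-index sum = 222 mod 256 = 222 → f1 de.
Outer input = (K'⊕opad) ∥ inner = b5 79 5c ∥ f1 de.
Outer hash (tag): even-index sum = 495 mod 256 = 239; odd-index sum = 362 mod 256 = 106 → ef 6a.

ef6a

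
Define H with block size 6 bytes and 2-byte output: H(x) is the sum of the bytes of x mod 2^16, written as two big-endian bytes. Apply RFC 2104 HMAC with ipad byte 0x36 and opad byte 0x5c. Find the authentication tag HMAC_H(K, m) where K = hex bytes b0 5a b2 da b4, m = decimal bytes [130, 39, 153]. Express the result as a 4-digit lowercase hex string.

040a

Key hex bytes b0 5a b2 da b4 is 5 bytes ≤ B = 6; zero-pad to 6 bytes: K' = b0 5a b2 da b4 00.
K' ⊕ ipad = 86 6c 84 ec 82 36.  K' ⊕ opad = ec 06 ee 86 e8 5c.
Inner input = (K'⊕ipad) ∥ m = 86 6c 84 ec 82 36 ∥ 82 27 99.
Inner hash: sum = 134+108+132+236+130+54+130+39+153 = 1116 → 04 5c.
Outer input = (K'⊕opad) ∥ inner = ec 06 ee 86 e8 5c ∥ 04 5c.
Outer hash (tag): sum = 236+6+238+134+232+92+4+92 = 1034 → 04 0a.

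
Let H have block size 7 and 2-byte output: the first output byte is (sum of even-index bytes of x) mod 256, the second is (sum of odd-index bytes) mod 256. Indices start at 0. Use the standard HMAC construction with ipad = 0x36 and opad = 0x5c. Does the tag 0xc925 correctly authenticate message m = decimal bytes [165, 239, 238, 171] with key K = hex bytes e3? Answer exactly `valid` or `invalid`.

invalid

Key hex bytes e3 is 1 byte ≤ B = 7; zero-pad to 7 bytes: K' = e3 00 00 00 00 00 00.
K' ⊕ ipad = d5 36 36 36 36 36 36; K' ⊕ opad = bf 5c 5c 5c 5c 5c 5c.
Inner hash: even-index sum = 785 mod 256 = 17; odd-index sum = 565 mod 256 = 53 → 11 35.
Outer hash (recomputed tag): even-index sum = 520 mod 256 = 8; odd-index sum = 293 mod 256 = 37 → 08 25.
Recomputed tag = 0825; claimed = c925 → mismatch.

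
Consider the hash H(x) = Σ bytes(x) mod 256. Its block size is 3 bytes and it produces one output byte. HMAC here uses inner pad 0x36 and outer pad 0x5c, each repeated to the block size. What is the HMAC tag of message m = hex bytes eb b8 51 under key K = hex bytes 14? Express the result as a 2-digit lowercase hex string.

82

Key hex bytes 14 is 1 byte ≤ B = 3; zero-pad to 3 bytes: K' = 14 00 00.
K' ⊕ ipad = 22 36 36.  K' ⊕ opad = 48 5c 5c.
Inner input = (K'⊕ipad) ∥ m = 22 36 36 ∥ eb b8 51.
Inner hash: sum = 34+54+54+235+184+81 = 642; mod 256 = 130 → 82.
Outer input = (K'⊕opad) ∥ inner = 48 5c 5c ∥ 82.
Outer hash (tag): sum = 72+92+92+130 = 386; mod 256 = 130 → 82.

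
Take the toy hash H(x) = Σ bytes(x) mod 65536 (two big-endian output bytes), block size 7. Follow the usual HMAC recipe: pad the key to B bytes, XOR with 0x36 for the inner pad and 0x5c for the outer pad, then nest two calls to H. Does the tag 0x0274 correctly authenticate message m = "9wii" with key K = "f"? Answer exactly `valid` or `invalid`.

Key "f" = 66 is 1 byte ≤ B = 7; zero-pad to 7 bytes: K' = 66 00 00 00 00 00 00.
K' ⊕ ipad = 50 36 36 36 36 36 36; K' ⊕ opad = 3a 5c 5c 5c 5c 5c 5c.
Inner hash: sum = 80+54+54+54+54+54+54+57+119+105+105 = 790 → 03 16.
Outer hash (recomputed tag): sum = 58+92+92+92+92+92+92+3+22 = 635 → 02 7b.
Recomputed tag = 027b; claimed = 0274 → mismatch.

invalid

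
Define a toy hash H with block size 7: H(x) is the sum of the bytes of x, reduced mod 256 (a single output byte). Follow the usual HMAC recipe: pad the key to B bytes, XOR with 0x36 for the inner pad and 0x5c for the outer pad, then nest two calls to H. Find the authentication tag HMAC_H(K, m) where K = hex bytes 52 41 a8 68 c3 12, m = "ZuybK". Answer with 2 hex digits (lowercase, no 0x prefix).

b7

Key hex bytes 52 41 a8 68 c3 12 is 6 bytes ≤ B = 7; zero-pad to 7 bytes: K' = 52 41 a8 68 c3 12 00.
K' ⊕ ipad = 64 77 9e 5e f5 24 36.  K' ⊕ opad = 0e 1d f4 34 9f 4e 5c.
Inner input = (K'⊕ipad) ∥ m = 64 77 9e 5e f5 24 36 ∥ 5a 75 79 62 4b.
Inner hash: sum = 100+119+158+94+245+36+54+90+117+121+98+75 = 1307; mod 256 = 27 → 1b.
Outer input = (K'⊕opad) ∥ inner = 0e 1d f4 34 9f 4e 5c ∥ 1b.
Outer hash (tag): sum = 14+29+244+52+159+78+92+27 = 695; mod 256 = 183 → b7.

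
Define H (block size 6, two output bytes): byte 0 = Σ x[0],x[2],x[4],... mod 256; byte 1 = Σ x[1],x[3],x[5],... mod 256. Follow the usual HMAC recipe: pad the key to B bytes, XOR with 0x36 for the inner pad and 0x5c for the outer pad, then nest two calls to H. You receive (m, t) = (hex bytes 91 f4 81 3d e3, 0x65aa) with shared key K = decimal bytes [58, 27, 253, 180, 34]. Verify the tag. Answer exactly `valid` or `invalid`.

Key decimal bytes [58, 27, 253, 180, 34] = 3a 1b fd b4 22 is 5 bytes ≤ B = 6; zero-pad to 6 bytes: K' = 3a 1b fd b4 22 00.
K' ⊕ ipad = 0c 2d cb 82 14 36; K' ⊕ opad = 66 47 a1 e8 7e 5c.
Inner hash: even-index sum = 736 mod 256 = 224; odd-index sum = 534 mod 256 = 22 → e0 16.
Outer hash (recomputed tag): even-index sum = 613 mod 256 = 101; odd-index sum = 417 mod 256 = 161 → 65 a1.
Recomputed tag = 65a1; claimed = 65aa → mismatch.

invalid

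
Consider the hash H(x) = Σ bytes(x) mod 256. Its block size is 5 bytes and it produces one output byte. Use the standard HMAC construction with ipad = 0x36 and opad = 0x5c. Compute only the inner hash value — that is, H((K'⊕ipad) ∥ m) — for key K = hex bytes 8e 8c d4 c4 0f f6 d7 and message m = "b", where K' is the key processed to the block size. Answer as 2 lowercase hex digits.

f2

Key hex bytes 8e 8c d4 c4 0f f6 d7 is 7 bytes > B = 5, so hash it first: H(key) = 8e, then zero-pad to 5 bytes: K' = 8e 00 00 00 00.
K' ⊕ ipad = b8 36 36 36 36.
Inner input = b8 36 36 36 36 ∥ 62.
Inner hash: sum = 184+54+54+54+54+98 = 498; mod 256 = 242 → f2.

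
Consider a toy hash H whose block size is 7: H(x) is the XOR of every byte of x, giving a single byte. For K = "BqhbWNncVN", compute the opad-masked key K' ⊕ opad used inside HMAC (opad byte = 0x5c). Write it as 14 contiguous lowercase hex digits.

Key "BqhbWNncVN" = 42 71 68 62 57 4e 6e 63 56 4e is 10 bytes > B = 7, so hash it first: H(key) = 35, then zero-pad to 7 bytes: K' = 35 00 00 00 00 00 00.
XOR each byte with 0x5c: 35⊕5c=69, 00⊕5c=5c, 00⊕5c=5c, 00⊕5c=5c, 00⊕5c=5c, 00⊕5c=5c, 00⊕5c=5c.

695c5c5c5c5c5c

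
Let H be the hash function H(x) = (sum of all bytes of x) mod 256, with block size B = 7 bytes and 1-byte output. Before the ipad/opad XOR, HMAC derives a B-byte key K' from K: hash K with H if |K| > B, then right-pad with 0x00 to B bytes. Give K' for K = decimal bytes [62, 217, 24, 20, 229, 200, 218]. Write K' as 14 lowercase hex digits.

3ed91814e5c8da

Key decimal bytes [62, 217, 24, 20, 229, 200, 218] = 3e d9 18 14 e5 c8 da is exactly B = 7 bytes: K' = 3e d9 18 14 e5 c8 da.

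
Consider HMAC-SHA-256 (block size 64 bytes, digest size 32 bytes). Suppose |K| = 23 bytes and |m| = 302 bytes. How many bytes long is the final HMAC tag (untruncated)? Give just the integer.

The tag is one SHA-256 digest: 32 bytes.

32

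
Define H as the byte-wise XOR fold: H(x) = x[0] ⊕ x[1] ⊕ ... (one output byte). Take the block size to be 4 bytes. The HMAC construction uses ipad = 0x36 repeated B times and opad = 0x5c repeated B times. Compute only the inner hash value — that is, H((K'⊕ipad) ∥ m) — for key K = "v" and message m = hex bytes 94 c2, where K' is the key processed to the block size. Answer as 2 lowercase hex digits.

20

Key "v" = 76 is 1 byte ≤ B = 4; zero-pad to 4 bytes: K' = 76 00 00 00.
K' ⊕ ipad = 40 36 36 36.
Inner input = 40 36 36 36 ∥ 94 c2.
Inner hash: XOR 40⊕36⊕36⊕36⊕94⊕c2 = 20.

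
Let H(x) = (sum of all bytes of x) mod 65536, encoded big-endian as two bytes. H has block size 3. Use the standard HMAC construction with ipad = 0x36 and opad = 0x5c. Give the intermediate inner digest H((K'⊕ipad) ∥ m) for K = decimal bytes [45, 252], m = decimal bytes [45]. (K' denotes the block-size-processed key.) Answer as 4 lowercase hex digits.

Key decimal bytes [45, 252] = 2d fc is 2 bytes ≤ B = 3; zero-pad to 3 bytes: K' = 2d fc 00.
K' ⊕ ipad = 1b ca 36.
Inner input = 1b ca 36 ∥ 2d.
Inner hash: sum = 27+202+54+45 = 328 → 01 48.

0148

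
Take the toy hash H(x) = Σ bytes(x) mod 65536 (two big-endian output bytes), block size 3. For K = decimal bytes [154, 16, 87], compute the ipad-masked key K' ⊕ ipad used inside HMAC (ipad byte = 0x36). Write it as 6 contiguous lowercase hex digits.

Key decimal bytes [154, 16, 87] = 9a 10 57 is exactly B = 3 bytes: K' = 9a 10 57.
XOR each byte with 0x36: 9a⊕36=ac, 10⊕36=26, 57⊕36=61.

ac2661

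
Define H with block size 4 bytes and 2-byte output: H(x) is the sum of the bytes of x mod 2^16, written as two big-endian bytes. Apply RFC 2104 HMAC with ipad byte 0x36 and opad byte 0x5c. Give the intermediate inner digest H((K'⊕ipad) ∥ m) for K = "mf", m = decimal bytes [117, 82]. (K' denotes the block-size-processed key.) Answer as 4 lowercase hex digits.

Key "mf" = 6d 66 is 2 bytes ≤ B = 4; zero-pad to 4 bytes: K' = 6d 66 00 00.
K' ⊕ ipad = 5b 50 36 36.
Inner input = 5b 50 36 36 ∥ 75 52.
Inner hash: sum = 91+80+54+54+117+82 = 478 → 01 de.

01de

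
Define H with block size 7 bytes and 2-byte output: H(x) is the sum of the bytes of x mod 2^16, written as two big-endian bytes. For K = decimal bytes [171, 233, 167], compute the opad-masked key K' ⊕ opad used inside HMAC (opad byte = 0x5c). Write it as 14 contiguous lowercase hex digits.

Key decimal bytes [171, 233, 167] = ab e9 a7 is 3 bytes ≤ B = 7; zero-pad to 7 bytes: K' = ab e9 a7 00 00 00 00.
XOR each byte with 0x5c: ab⊕5c=f7, e9⊕5c=b5, a7⊕5c=fb, 00⊕5c=5c, 00⊕5c=5c, 00⊕5c=5c, 00⊕5c=5c.

f7b5fb5c5c5c5c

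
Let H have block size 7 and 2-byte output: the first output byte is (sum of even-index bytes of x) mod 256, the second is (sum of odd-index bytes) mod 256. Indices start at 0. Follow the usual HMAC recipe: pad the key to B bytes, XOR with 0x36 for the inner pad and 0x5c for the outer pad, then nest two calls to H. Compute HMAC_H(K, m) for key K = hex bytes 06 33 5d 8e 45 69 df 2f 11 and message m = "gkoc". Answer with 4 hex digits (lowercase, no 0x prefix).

Key hex bytes 06 33 5d 8e 45 69 df 2f 11 is 9 bytes > B = 7, so hash it first: H(key) = 98 59, then zero-pad to 7 bytes: K' = 98 59 00 00 00 00 00.
K' ⊕ ipad = ae 6f 36 36 36 36 36.  K' ⊕ opad = c4 05 5c 5c 5c 5c 5c.
Inner input = (K'⊕ipad) ∥ m = ae 6f 36 36 36 36 36 ∥ 67 6b 6f 63.
Inner hash: even-index sum = 542 mod 256 = 30; odd-index sum = 433 mod 256 = 177 → 1e b1.
Outer input = (K'⊕opad) ∥ inner = c4 05 5c 5c 5c 5c 5c ∥ 1e b1.
Outer hash (tag): even-index sum = 649 mod 256 = 137; odd-index sum = 219 mod 256 = 219 → 89 db.

89db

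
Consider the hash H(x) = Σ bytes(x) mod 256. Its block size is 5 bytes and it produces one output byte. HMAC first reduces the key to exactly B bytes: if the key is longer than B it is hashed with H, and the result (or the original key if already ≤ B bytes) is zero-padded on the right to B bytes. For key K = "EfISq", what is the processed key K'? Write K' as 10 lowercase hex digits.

Key "EfISq" = 45 66 49 53 71 is exactly B = 5 bytes: K' = 45 66 49 53 71.

4566495371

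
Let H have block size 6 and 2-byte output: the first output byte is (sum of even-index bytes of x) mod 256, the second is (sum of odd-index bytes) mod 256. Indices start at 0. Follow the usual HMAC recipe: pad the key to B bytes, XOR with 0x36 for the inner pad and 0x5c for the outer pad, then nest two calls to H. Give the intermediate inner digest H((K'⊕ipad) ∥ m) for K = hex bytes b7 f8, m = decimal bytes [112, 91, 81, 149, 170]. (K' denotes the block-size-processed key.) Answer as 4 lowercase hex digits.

Key hex bytes b7 f8 is 2 bytes ≤ B = 6; zero-pad to 6 bytes: K' = b7 f8 00 00 00 00.
K' ⊕ ipad = 81 ce 36 36 36 36.
Inner input = 81 ce 36 36 36 36 ∥ 70 5b 51 95 aa.
Inner hash: even-index sum = 600 mod 256 = 88; odd-index sum = 554 mod 256 = 42 → 58 2a.

582a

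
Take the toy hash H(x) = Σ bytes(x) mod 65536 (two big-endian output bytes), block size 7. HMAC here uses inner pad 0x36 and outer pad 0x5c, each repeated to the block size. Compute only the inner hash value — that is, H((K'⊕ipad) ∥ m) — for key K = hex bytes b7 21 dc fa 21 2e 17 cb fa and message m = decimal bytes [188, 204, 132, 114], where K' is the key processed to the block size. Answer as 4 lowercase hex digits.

Key hex bytes b7 21 dc fa 21 2e 17 cb fa is 9 bytes > B = 7, so hash it first: H(key) = 04 d9, then zero-pad to 7 bytes: K' = 04 d9 00 00 00 00 00.
K' ⊕ ipad = 32 ef 36 36 36 36 36.
Inner input = 32 ef 36 36 36 36 36 ∥ bc cc 84 72.
Inner hash: sum = 50+239+54+54+54+54+54+188+204+132+114 = 1197 → 04 ad.

04ad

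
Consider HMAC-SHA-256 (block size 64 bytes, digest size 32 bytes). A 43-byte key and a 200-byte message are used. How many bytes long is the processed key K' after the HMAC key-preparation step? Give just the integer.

Key is 43 ≤ 64 bytes, zero-padded: |K'| = 64.

64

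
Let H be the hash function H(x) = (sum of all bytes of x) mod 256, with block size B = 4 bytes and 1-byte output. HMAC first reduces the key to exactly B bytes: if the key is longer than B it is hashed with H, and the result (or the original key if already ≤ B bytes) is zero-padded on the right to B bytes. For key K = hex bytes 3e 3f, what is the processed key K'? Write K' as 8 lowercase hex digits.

3e3f0000

Key hex bytes 3e 3f is 2 bytes ≤ B = 4; zero-pad to 4 bytes: K' = 3e 3f 00 00.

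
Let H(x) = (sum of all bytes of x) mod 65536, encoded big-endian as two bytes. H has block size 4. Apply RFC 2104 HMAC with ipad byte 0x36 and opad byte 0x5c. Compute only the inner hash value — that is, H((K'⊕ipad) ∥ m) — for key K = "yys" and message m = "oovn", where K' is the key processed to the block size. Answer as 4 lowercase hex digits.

Key "yys" = 79 79 73 is 3 bytes ≤ B = 4; zero-pad to 4 bytes: K' = 79 79 73 00.
K' ⊕ ipad = 4f 4f 45 36.
Inner input = 4f 4f 45 36 ∥ 6f 6f 76 6e.
Inner hash: sum = 79+79+69+54+111+111+118+110 = 731 → 02 db.

02db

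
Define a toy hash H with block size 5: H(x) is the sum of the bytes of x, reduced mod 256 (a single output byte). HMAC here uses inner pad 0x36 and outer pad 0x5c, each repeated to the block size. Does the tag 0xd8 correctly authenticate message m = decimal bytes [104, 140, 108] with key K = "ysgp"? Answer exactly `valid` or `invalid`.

valid

Key "ysgp" = 79 73 67 70 is 4 bytes ≤ B = 5; zero-pad to 5 bytes: K' = 79 73 67 70 00.
K' ⊕ ipad = 4f 45 51 46 36; K' ⊕ opad = 25 2f 3b 2c 5c.
Inner hash: sum = 79+69+81+70+54+104+140+108 = 705; mod 256 = 193 → c1.
Outer hash (recomputed tag): sum = 37+47+59+44+92+193 = 472; mod 256 = 216 → d8.
Recomputed tag = d8; claimed = d8 → match.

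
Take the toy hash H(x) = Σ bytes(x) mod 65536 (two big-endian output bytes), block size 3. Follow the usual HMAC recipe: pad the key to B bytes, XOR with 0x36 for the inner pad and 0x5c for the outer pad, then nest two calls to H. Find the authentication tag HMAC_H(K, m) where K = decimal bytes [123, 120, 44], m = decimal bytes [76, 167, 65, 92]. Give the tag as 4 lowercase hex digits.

0102

Key decimal bytes [123, 120, 44] = 7b 78 2c is exactly B = 3 bytes: K' = 7b 78 2c.
K' ⊕ ipad = 4d 4e 1a.  K' ⊕ opad = 27 24 70.
Inner input = (K'⊕ipad) ∥ m = 4d 4e 1a ∥ 4c a7 41 5c.
Inner hash: sum = 77+78+26+76+167+65+92 = 581 → 02 45.
Outer input = (K'⊕opad) ∥ inner = 27 24 70 ∥ 02 45.
Outer hash (tag): sum = 39+36+112+2+69 = 258 → 01 02.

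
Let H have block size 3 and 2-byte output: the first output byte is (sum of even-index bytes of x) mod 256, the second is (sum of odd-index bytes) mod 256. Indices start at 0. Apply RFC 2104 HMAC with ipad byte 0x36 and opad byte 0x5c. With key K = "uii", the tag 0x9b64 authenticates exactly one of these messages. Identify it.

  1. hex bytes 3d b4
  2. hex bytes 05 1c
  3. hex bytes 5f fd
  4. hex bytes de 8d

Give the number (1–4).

Key "uii" = 75 69 69 is exactly B = 3 bytes: K' = 75 69 69.
K' ⊕ ipad = 43 5f 5f; K' ⊕ opad = 29 35 35.
m1: inner = H(43 5f 5f 3d b4) = 56 9c; tag = H(29 35 35 56 9c) = fa8b
m2: inner = H(43 5f 5f 05 1c) = be 64; tag = H(29 35 35 be 64) = c2f3
m3: inner = H(43 5f 5f 5f fd) = 9f be; tag = H(29 35 35 9f be) = 1cd4
m4: inner = H(43 5f 5f de 8d) = 2f 3d; tag = H(29 35 35 2f 3d) = 9b64 ← matches

4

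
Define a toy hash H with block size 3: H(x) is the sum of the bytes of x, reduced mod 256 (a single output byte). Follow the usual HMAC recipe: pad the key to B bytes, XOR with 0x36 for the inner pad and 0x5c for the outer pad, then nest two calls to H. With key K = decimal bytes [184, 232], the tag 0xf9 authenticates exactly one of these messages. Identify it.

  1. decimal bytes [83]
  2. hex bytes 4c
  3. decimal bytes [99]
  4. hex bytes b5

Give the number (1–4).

3

Key decimal bytes [184, 232] = b8 e8 is 2 bytes ≤ B = 3; zero-pad to 3 bytes: K' = b8 e8 00.
K' ⊕ ipad = 8e de 36; K' ⊕ opad = e4 b4 5c.
m1: inner = H(8e de 36 53) = f5; tag = H(e4 b4 5c f5) = e9
m2: inner = H(8e de 36 4c) = ee; tag = H(e4 b4 5c ee) = e2
m3: inner = H(8e de 36 63) = 05; tag = H(e4 b4 5c 05) = f9 ← matches
m4: inner = H(8e de 36 b5) = 57; tag = H(e4 b4 5c 57) = 4b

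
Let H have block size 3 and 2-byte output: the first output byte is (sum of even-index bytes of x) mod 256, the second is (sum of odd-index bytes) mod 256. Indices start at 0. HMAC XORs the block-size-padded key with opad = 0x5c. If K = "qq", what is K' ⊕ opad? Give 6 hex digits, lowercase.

2d2d5c

Key "qq" = 71 71 is 2 bytes ≤ B = 3; zero-pad to 3 bytes: K' = 71 71 00.
XOR each byte with 0x5c: 71⊕5c=2d, 71⊕5c=2d, 00⊕5c=5c.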